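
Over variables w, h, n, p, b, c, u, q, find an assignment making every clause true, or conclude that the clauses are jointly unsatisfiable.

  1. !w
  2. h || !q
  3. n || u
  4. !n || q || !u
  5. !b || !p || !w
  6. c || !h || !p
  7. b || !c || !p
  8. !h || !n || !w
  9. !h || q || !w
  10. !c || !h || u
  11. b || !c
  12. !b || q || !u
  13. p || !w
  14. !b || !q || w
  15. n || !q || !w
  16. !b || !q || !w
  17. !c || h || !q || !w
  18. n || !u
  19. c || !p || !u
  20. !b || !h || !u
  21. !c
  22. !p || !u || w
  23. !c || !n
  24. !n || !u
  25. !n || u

UNSATISFIABLE

Case u = True:
  (!w) forces w = False.
  (n || !u) forces n = True.
  Clause (!n || !u) is falsified — contradiction.
Case u = False:
  (!w) forces w = False.
  (n || u) forces n = True.
  Clause (!n || u) is falsified — contradiction.
Both cases fail, so the formula is unsatisfiable.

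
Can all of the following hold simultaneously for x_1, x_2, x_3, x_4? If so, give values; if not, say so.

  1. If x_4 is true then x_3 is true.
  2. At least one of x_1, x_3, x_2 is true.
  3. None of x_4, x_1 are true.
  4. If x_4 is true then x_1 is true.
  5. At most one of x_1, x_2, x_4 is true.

x_1 = False, x_2 = True, x_3 = True, x_4 = False

  (1) x_4=F ⇒ x_3: vacuous ✓
  (2) {x_1, x_3, x_2}: 2 true — at least one ✓
  (3) {x_4, x_1}: 0 true — none ✓
  (4) x_4=F ⇒ x_1: vacuous ✓
  (5) {x_1, x_2, x_4}: 1 true — at most one ✓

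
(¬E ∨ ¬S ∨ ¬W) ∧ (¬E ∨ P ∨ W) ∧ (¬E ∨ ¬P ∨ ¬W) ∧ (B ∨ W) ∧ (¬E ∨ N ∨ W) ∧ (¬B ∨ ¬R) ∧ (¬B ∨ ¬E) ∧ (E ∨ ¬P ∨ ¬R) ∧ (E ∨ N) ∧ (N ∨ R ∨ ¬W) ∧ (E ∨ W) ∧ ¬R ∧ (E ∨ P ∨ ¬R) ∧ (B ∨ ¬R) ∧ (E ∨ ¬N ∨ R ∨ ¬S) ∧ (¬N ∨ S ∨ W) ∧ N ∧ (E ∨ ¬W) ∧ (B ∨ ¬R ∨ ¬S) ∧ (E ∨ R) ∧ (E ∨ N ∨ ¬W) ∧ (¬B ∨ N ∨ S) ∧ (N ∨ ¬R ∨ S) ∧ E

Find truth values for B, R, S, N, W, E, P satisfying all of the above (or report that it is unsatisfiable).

B = False, R = False, S = False, N = True, W = True, E = True, P = False

Unit clause (¬R) forces R = False.
Unit clause (N) forces N = True.
In (E ∨ R) only E is left, so E = True.
In (¬B ∨ ¬E) only ¬B is left, so B = False.
In (B ∨ W) only W is left, so W = True.
In (¬E ∨ ¬S ∨ ¬W) only ¬S is left, so S = False.
In (¬E ∨ ¬P ∨ ¬W) only ¬P is left, so P = False.
All clauses satisfied.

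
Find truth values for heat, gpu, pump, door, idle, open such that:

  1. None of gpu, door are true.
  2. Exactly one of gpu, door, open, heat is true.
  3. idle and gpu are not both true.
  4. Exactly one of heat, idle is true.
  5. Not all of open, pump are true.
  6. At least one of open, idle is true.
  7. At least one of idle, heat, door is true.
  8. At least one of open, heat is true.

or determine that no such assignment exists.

heat=F, gpu=F, pump=F, door=F, idle=T, open=T

  (1) {gpu, door}: 0 true — none ✓
  (2) {gpu, door, open, heat}: 1 true — exactly one ✓
  (3) idle=T, gpu=F — not both ✓
  (4) {heat, idle}: 1 true — exactly one ✓
  (5) {open, pump}: 1/2 true — not all ✓
  (6) {open, idle}: 2 true — at least one ✓
  (7) {idle, heat, door}: 1 true — at least one ✓
  (8) {open, heat}: 1 true — at least one ✓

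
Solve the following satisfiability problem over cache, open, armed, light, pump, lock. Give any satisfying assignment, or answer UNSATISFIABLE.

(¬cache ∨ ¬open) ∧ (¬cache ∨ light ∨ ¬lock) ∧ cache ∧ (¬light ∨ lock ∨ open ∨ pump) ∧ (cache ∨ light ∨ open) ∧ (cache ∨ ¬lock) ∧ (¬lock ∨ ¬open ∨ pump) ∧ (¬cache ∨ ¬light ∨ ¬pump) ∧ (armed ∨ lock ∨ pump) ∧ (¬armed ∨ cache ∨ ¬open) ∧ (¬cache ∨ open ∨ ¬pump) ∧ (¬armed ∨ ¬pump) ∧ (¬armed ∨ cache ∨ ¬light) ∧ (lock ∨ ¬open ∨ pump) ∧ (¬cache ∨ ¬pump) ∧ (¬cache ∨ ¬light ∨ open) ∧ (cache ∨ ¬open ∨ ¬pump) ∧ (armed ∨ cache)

cache = True, open = False, armed = True, light = False, pump = False, lock = False

Unit clause (cache) forces cache = True.
In (¬cache ∨ ¬pump) only ¬pump is left, so pump = False.
In (¬cache ∨ ¬open) only ¬open is left, so open = False.
In (¬cache ∨ ¬light ∨ open) only ¬light is left, so light = False.
In (¬cache ∨ light ∨ ¬lock) only ¬lock is left, so lock = False.
In (armed ∨ lock ∨ pump) only armed is left, so armed = True.
All clauses satisfied.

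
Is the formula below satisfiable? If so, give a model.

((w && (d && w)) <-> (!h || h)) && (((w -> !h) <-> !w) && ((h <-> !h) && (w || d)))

The conjunct h <-> !h is unsatisfiable on its own:
  h=F: evaluates to False.
  h=T: evaluates to False.
So the whole conjunction is unsatisfiable.

The formula is unsatisfiable.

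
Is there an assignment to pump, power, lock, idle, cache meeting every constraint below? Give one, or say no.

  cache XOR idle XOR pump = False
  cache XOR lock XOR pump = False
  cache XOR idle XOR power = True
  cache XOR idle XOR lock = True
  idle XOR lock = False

pump = False; power = True; lock = True; idle = True; cache = True

cache XOR idle XOR pump = T XOR T XOR F = False ✓
cache XOR lock XOR pump = T XOR T XOR F = False ✓
cache XOR idle XOR power = T XOR T XOR T = True ✓
cache XOR idle XOR lock = T XOR T XOR T = True ✓
idle XOR lock = T XOR T = False ✓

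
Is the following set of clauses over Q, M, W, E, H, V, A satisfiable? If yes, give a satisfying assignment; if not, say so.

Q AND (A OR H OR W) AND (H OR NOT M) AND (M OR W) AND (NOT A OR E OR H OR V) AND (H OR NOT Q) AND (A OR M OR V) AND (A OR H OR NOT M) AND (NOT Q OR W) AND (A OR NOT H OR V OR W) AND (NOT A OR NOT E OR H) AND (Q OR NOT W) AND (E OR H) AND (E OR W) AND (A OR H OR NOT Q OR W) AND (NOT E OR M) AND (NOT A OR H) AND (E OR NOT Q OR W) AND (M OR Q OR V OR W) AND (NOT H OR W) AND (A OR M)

Q: True, M: True, W: True, E: True, H: True, V: True, A: False

Unit clause (Q) forces Q = True.
In (H OR NOT Q) only H is left, so H = True.
In (NOT Q OR W) only W is left, so W = True.
Set M = True.
Set E = True.
Set V = True.
Set A = False.
All clauses satisfied.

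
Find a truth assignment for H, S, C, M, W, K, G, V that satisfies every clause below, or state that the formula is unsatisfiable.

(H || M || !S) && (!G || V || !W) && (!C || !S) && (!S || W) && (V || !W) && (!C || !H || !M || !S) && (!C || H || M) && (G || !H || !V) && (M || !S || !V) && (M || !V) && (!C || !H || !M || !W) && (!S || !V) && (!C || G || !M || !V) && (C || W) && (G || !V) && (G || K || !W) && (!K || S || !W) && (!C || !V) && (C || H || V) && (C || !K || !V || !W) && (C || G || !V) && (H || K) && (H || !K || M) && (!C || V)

Set H = True.
Set S = False.
Try C = True:
  (!C || !V) forces V = False.
  clause (!C || V) is falsified — backtrack.
So C = False.
  then (C || W) forces W = True.
  then (!K || S || !W) forces K = False.
  then (V || !W) forces V = True.
  then (G || !H || !V) forces G = True.
  then (M || !V) forces M = True.
All clauses satisfied.

H = True; S = False; C = False; M = True; W = True; K = False; G = True; V = True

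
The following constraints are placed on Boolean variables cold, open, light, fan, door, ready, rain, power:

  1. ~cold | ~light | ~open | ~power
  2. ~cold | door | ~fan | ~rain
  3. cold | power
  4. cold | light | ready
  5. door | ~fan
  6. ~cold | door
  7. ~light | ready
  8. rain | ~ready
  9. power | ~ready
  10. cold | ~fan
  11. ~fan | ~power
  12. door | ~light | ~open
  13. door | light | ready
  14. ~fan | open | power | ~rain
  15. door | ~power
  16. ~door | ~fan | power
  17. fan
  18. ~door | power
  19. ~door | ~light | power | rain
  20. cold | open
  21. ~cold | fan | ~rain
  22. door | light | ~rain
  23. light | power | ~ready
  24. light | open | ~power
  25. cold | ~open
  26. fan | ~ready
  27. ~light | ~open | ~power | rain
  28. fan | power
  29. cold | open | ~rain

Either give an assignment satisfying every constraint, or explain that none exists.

Unsatisfiable — no assignment works.

Case fan = True:
  (door | ~fan) forces door = True.
  (cold | ~fan) forces cold = True.
  (~fan | ~power) forces power = False.
  Clause (~door | ~fan | power) is falsified — contradiction.
Case fan = False:
  Clause (fan) is falsified — contradiction.
Both cases fail, so the formula is unsatisfiable.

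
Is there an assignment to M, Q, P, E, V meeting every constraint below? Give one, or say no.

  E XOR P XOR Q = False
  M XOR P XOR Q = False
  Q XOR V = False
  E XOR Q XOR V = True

M = True, Q = True, P = False, E = True, V = True

E XOR P XOR Q = T XOR F XOR T = False ✓
M XOR P XOR Q = T XOR F XOR T = False ✓
Q XOR V = T XOR T = False ✓
E XOR Q XOR V = T XOR T XOR T = True ✓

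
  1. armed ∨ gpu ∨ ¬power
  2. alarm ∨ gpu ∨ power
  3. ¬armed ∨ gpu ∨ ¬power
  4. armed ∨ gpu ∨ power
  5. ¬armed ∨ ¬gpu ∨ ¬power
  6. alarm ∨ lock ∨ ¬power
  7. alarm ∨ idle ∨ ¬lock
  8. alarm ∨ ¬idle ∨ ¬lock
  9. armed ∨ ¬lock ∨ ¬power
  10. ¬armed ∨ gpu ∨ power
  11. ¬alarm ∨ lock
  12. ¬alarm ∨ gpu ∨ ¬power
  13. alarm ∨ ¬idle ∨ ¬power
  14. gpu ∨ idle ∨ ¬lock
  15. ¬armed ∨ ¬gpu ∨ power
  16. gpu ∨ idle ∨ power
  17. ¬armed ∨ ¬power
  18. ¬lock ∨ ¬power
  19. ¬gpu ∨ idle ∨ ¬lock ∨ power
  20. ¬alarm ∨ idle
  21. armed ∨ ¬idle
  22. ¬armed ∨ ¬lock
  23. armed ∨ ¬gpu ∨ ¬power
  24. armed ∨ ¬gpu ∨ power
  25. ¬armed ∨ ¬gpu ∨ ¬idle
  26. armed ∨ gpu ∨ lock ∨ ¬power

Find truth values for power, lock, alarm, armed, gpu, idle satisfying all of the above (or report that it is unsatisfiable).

Case lock = True:
  (¬lock ∨ ¬power) forces power = False.
  (¬armed ∨ ¬lock) forces armed = False.
  (armed ∨ gpu ∨ power) forces gpu = True.
  Clause (armed ∨ ¬gpu ∨ power) is falsified — contradiction.
Case lock = False:
  (¬alarm ∨ lock) forces alarm = False.
  (alarm ∨ lock ∨ ¬power) forces power = False.
  (alarm ∨ gpu ∨ power) forces gpu = True.
  (¬armed ∨ ¬gpu ∨ power) forces armed = False.
  Clause (armed ∨ ¬gpu ∨ power) is falsified — contradiction.
Both cases fail, so the formula is unsatisfiable.

Unsatisfiable — no assignment works.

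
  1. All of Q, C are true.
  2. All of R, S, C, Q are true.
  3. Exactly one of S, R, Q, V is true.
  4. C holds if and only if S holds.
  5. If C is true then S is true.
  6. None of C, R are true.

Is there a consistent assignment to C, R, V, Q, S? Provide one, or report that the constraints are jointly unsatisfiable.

Case C = True:
  Constraint (6) is violated (C=T) — contradiction.
Case C = False:
  Constraint (1) is violated (C=F) — contradiction.
Both cases fail — unsatisfiable.

No satisfying assignment exists.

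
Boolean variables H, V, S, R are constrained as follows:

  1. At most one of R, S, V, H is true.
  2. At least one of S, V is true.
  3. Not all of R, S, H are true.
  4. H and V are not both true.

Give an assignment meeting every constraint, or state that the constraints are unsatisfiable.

H=F, V=F, S=T, R=F

  (1) {R, S, V, H}: 1 true — at most one ✓
  (2) {S, V}: 1 true — at least one ✓
  (3) {R, S, H}: 1/3 true — not all ✓
  (4) H=F, V=F — not both ✓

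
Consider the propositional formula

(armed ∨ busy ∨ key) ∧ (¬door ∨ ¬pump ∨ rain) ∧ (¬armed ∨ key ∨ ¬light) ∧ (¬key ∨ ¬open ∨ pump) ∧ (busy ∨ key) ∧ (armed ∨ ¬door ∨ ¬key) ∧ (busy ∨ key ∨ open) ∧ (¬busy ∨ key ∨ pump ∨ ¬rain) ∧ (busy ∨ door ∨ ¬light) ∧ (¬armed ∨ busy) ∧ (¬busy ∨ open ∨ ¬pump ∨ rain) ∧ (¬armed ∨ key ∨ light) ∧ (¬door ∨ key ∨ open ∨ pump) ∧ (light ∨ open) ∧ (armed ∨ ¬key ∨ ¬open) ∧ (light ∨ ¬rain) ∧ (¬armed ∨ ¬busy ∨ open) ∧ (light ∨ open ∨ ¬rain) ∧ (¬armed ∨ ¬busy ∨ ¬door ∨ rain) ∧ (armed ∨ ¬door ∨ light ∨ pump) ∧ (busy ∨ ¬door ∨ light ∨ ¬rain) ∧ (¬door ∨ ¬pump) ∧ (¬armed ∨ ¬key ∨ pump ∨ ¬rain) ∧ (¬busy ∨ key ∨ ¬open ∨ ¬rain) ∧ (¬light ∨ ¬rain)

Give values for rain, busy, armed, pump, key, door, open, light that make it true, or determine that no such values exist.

rain=F, busy=T, armed=F, pump=F, key=F, door=T, open=T, light=T

Try rain = True:
  (light ∨ ¬rain) forces light = True.
  clause (¬light ∨ ¬rain) is falsified — backtrack.
So rain = False.
Set busy = True.
Set armed = False.
Set pump = False.
Set key = False.
Set door = True.
  then (¬door ∨ key ∨ open ∨ pump) forces open = True.
  then (armed ∨ ¬door ∨ light ∨ pump) forces light = True.
All clauses satisfied.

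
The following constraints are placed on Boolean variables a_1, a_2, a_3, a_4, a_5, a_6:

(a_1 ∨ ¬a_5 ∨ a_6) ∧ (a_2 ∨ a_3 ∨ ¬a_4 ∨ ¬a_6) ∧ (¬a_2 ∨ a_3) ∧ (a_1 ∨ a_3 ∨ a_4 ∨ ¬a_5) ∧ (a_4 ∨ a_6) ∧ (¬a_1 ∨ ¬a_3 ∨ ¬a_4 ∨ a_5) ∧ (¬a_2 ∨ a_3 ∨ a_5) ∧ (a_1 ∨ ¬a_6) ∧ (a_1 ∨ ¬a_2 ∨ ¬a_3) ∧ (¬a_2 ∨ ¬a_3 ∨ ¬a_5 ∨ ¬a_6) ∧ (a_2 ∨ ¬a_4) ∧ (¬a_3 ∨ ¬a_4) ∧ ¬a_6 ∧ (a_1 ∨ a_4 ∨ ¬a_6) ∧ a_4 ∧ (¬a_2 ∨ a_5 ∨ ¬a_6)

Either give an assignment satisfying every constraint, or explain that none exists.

No satisfying assignment exists.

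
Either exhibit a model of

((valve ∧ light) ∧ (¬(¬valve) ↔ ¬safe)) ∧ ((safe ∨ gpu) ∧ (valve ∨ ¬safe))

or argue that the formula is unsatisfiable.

light=T; safe=F; gpu=T; valve=T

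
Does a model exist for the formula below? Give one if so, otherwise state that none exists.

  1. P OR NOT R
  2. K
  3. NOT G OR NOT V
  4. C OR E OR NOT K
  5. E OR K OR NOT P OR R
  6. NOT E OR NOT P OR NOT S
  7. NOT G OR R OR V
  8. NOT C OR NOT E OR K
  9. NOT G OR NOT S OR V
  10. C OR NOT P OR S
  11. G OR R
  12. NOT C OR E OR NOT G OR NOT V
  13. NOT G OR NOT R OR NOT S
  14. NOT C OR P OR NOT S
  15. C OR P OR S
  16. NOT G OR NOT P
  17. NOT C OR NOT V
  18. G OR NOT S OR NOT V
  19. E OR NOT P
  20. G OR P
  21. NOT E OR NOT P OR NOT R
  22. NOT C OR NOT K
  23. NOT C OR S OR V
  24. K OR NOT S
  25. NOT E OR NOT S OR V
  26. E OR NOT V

Unsatisfiable — no assignment works.

Case R = True:
  (P OR NOT R) forces P = True.
  (K) forces K = True.
  (NOT G OR NOT P) forces G = False.
  (E OR NOT P) forces E = True.
  Clause (NOT E OR NOT P OR NOT R) is falsified — contradiction.
Case R = False:
  (K) forces K = True.
  (G OR R) forces G = True.
  (NOT G OR NOT V) forces V = False.
  Clause (NOT G OR R OR V) is falsified — contradiction.
Both cases fail, so the formula is unsatisfiable.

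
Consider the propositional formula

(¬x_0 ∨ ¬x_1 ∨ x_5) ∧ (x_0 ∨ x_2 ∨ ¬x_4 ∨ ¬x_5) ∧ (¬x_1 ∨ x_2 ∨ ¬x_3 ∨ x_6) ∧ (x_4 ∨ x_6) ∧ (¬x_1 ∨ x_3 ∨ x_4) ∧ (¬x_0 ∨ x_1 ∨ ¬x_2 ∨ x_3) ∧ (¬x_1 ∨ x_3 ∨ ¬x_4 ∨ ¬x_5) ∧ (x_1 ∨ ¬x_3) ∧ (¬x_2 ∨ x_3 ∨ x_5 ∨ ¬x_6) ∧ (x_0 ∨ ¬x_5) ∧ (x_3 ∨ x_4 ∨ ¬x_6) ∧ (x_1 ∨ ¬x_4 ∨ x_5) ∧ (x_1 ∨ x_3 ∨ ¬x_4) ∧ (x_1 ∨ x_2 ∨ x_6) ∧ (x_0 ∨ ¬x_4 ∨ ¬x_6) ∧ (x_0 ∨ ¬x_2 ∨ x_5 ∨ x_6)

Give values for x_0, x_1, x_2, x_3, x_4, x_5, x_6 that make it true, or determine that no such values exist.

x_0=T, x_1=T, x_2=T, x_3=T, x_4=T, x_5=T, x_6=T

Set x_0 = True.
Try x_1 = False:
  (x_1 ∨ ¬x_3) forces x_3 = False.
  (¬x_0 ∨ x_1 ∨ ¬x_2 ∨ x_3) forces x_2 = False.
  (x_1 ∨ x_3 ∨ ¬x_4) forces x_4 = False.
  (x_4 ∨ x_6) forces x_6 = True.
  clause (x_3 ∨ x_4 ∨ ¬x_6) is falsified — backtrack.
So x_1 = True.
  then (¬x_0 ∨ ¬x_1 ∨ x_5) forces x_5 = True.
Set x_2 = True.
Set x_3 = True.
Set x_4 = True.
Set x_6 = True.
All clauses satisfied.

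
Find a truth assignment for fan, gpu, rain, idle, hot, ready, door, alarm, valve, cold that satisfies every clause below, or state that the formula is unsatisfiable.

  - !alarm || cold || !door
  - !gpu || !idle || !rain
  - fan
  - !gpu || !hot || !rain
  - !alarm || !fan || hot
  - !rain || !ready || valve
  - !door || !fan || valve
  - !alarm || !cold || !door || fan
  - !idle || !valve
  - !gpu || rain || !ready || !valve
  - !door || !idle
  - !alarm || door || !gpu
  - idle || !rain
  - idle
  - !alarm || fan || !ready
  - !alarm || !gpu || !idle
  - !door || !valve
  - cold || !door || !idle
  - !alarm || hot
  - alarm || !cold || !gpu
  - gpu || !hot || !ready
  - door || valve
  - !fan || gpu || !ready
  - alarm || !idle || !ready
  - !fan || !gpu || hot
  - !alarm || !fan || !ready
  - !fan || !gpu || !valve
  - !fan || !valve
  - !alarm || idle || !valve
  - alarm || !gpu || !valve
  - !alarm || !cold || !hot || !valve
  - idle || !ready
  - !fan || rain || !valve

Unsatisfiable — no assignment works.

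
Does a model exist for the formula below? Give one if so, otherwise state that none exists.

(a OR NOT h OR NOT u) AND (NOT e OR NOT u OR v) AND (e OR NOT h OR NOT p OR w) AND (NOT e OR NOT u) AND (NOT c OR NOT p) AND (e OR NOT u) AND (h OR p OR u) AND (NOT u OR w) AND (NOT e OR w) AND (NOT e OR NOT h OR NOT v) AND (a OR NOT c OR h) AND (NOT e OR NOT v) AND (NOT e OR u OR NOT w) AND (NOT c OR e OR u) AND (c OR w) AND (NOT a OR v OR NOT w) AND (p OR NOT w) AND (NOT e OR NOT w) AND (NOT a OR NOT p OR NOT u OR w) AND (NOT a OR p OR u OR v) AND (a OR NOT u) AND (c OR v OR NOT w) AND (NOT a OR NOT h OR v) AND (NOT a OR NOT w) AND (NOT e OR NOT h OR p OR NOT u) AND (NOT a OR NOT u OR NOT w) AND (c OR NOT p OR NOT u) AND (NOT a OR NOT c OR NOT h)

Set c = False.
  then (c OR w) forces w = True.
  then (p OR NOT w) forces p = True.
  then (NOT e OR NOT w) forces e = False.
  then (c OR v OR NOT w) forces v = True.
  then (NOT a OR NOT w) forces a = False.
  then (c OR NOT p OR NOT u) forces u = False.
Set h = True.
All clauses satisfied.

c = False; w = True; a = False; p = True; e = False; u = False; h = True; v = True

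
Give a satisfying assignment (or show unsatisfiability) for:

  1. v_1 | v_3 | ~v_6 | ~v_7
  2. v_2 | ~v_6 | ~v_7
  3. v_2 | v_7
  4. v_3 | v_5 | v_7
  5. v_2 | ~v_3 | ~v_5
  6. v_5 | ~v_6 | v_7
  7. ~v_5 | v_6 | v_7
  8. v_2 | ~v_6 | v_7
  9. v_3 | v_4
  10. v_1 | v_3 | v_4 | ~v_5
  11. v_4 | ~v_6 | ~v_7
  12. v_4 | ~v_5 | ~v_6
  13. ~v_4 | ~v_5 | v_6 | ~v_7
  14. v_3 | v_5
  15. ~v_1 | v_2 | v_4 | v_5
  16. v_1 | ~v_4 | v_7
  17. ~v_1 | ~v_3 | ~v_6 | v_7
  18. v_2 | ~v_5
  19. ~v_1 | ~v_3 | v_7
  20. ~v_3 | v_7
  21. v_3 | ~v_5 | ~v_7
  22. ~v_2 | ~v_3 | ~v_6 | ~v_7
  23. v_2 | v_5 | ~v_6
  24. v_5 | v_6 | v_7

Set v_1 = False.
Set v_2 = False.
  then (v_2 | v_7) forces v_7 = True.
  then (v_2 | ~v_5) forces v_5 = False.
  then (v_2 | v_5 | ~v_6) forces v_6 = False.
  then (v_3 | v_5) forces v_3 = True.
Set v_4 = True.
All clauses satisfied.

v_1 = False; v_2 = False; v_3 = True; v_4 = True; v_5 = False; v_6 = False; v_7 = True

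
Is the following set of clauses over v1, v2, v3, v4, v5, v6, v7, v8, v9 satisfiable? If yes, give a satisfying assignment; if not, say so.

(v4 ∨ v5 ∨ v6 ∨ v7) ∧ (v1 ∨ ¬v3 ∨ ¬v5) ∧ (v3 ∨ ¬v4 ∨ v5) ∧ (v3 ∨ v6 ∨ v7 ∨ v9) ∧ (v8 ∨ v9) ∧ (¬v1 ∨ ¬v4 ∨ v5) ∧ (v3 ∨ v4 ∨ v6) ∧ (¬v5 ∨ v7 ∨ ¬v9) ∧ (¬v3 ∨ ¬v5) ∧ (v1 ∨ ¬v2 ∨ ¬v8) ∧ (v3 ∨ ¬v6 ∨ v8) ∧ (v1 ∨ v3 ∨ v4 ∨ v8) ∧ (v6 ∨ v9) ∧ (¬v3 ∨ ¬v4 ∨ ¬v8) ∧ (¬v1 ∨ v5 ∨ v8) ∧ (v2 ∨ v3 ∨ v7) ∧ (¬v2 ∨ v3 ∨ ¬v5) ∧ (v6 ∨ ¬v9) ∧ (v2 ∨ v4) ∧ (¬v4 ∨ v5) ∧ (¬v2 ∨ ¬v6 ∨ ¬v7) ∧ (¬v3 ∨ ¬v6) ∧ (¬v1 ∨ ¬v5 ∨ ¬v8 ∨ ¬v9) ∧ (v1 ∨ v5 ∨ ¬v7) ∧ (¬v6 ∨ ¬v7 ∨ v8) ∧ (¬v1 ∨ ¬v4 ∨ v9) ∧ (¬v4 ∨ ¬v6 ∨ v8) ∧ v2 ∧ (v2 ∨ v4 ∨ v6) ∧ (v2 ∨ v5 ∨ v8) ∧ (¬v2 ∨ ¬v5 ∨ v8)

v1=T, v2=T, v3=F, v4=F, v5=F, v6=T, v7=F, v8=T, v9=F

Unit clause (v2) forces v2 = True.
Try v1 = False:
  (v1 ∨ ¬v2 ∨ ¬v8) forces v8 = False.
  (v8 ∨ v9) forces v9 = True.
  (v6 ∨ ¬v9) forces v6 = True.
  (v3 ∨ ¬v6 ∨ v8) forces v3 = True.
  clause (¬v3 ∨ ¬v6) is falsified — backtrack.
So v1 = True.
Set v3 = False.
  then (¬v2 ∨ v3 ∨ ¬v5) forces v5 = False.
  then (¬v4 ∨ v5) forces v4 = False.
  then (v3 ∨ v4 ∨ v6) forces v6 = True.
  then (v3 ∨ ¬v6 ∨ v8) forces v8 = True.
  then (¬v2 ∨ ¬v6 ∨ ¬v7) forces v7 = False.
Set v9 = False.
All clauses satisfied.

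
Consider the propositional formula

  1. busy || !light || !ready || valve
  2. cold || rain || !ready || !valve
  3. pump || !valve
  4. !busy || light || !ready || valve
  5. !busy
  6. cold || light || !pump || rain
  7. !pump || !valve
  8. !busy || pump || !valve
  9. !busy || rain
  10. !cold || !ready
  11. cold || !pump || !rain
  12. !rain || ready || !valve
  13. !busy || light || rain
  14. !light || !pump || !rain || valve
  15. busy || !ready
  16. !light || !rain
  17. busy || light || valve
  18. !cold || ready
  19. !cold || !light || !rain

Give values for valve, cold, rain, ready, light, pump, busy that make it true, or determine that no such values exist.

valve = False, cold = False, rain = False, ready = False, light = True, pump = True, busy = False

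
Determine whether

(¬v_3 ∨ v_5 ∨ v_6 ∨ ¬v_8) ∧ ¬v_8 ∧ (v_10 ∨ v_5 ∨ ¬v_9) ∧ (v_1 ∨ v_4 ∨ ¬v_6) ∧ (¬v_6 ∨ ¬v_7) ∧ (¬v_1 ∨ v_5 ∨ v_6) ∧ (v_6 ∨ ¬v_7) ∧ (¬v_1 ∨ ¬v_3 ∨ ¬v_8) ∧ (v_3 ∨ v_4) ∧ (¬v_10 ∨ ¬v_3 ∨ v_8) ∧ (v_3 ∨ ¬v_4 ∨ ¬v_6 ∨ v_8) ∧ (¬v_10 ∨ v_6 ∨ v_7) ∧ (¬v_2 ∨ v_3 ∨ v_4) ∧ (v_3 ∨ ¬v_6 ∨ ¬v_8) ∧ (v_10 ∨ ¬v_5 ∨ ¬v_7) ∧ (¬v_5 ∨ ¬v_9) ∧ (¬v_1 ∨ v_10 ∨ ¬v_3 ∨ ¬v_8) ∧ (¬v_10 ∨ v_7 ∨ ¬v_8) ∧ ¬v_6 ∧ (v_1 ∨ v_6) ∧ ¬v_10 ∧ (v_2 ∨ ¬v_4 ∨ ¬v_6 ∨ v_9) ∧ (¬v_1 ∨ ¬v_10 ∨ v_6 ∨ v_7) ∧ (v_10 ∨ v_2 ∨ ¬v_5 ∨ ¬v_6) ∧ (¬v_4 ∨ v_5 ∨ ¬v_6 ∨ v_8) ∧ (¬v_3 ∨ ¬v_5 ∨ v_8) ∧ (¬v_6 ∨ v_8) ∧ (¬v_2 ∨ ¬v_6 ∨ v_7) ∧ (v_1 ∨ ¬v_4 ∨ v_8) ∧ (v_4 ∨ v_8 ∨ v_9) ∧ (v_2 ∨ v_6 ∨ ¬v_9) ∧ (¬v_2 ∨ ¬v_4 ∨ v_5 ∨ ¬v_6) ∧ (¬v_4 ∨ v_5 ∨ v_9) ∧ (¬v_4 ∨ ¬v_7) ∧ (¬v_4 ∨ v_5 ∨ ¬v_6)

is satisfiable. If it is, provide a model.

v_1: True; v_2: False; v_3: False; v_4: True; v_5: True; v_6: False; v_7: False; v_8: False; v_9: False; v_10: False

Unit clause (¬v_8) forces v_8 = False.
Unit clause (¬v_6) forces v_6 = False.
In (v_1 ∨ v_6) only v_1 is left, so v_1 = True.
Unit clause (¬v_10) forces v_10 = False.
In (¬v_1 ∨ v_5 ∨ v_6) only v_5 is left, so v_5 = True.
In (v_6 ∨ ¬v_7) only ¬v_7 is left, so v_7 = False.
In (¬v_5 ∨ ¬v_9) only ¬v_9 is left, so v_9 = False.
In (¬v_3 ∨ ¬v_5 ∨ v_8) only ¬v_3 is left, so v_3 = False.
In (v_4 ∨ v_8 ∨ v_9) only v_4 is left, so v_4 = True.
Set v_2 = False.
All clauses satisfied.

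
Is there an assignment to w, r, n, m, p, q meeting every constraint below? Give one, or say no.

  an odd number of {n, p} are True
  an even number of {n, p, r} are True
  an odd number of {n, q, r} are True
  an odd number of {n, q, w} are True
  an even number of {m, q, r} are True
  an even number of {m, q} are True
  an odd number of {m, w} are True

The formula is unsatisfiable.

Adding constraints 1, 2, 5, 6 mod 2: every variable appears an even number of times on the left, so the left side is 0.
But the right sides sum to 1 (mod 2). 0 ≠ 1 — the system is inconsistent.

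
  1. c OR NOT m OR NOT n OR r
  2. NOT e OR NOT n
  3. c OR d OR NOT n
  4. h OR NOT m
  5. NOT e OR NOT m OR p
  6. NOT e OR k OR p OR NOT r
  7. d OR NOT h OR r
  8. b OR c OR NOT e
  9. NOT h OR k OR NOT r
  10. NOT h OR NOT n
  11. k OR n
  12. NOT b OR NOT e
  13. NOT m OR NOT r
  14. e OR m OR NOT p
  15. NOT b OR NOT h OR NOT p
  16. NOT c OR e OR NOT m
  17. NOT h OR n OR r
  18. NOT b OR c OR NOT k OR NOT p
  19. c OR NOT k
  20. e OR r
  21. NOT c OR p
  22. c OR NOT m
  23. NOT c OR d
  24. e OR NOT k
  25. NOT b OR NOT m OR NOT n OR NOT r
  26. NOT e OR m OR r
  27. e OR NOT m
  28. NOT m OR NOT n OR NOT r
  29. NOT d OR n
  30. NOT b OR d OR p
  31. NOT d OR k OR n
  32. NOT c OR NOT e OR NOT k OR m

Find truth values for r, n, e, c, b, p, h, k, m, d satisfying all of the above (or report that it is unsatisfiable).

Set r = True.
  then (NOT m OR NOT r) forces m = False.
Try n = False:
  (k OR n) forces k = True.
  (c OR NOT k) forces c = True.
  (NOT c OR p) forces p = True.
  (e OR m OR NOT p) forces e = True.
  clause (NOT c OR NOT e OR NOT k OR m) is falsified — backtrack.
So n = True.
  then (NOT e OR NOT n) forces e = False.
  then (NOT h OR NOT n) forces h = False.
  then (e OR m OR NOT p) forces p = False.
  then (NOT c OR p) forces c = False.
  then (e OR NOT k) forces k = False.
  then (c OR d OR NOT n) forces d = True.
Set b = True.
All clauses satisfied.

r=T, n=T, e=F, c=F, b=T, p=F, h=F, k=F, m=F, d=T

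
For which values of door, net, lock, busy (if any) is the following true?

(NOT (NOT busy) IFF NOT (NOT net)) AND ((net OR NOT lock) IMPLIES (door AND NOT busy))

door: True, net: False, lock: True, busy: False

  NOT (NOT busy) IFF NOT (NOT net) = True
    NOT (NOT busy) = False
      NOT busy = True
    NOT (NOT net) = False
      NOT net = True
  (net OR NOT lock) IMPLIES (door AND NOT busy) = True
    net OR NOT lock = False
      NOT lock = False
    door AND NOT busy = True
      NOT busy = True
Both conjuncts True, so the formula holds.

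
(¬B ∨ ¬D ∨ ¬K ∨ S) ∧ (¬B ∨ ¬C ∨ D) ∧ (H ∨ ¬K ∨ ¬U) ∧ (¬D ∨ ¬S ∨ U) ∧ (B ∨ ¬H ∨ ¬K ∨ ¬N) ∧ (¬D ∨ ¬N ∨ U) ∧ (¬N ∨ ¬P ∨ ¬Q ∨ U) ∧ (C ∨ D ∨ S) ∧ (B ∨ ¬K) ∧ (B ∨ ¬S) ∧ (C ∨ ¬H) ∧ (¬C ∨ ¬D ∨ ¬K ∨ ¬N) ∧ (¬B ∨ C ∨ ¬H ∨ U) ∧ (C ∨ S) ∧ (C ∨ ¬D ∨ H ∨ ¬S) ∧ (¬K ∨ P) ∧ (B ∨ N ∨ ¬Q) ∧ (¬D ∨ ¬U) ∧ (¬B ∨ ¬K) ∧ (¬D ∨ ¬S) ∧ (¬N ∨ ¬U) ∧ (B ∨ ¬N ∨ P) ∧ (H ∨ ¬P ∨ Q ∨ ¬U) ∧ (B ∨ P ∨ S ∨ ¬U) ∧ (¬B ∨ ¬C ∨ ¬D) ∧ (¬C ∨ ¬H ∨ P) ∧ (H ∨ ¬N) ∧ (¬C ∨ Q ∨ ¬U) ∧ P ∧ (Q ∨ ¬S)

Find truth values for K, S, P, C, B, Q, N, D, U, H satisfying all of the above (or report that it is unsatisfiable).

Unit clause (P) forces P = True.
Try K = True:
  (B ∨ ¬K) forces B = True.
  clause (¬B ∨ ¬K) is falsified — backtrack.
So K = False.
Set S = True.
  then (B ∨ ¬S) forces B = True.
  then (¬D ∨ ¬S) forces D = False.
  then (Q ∨ ¬S) forces Q = True.
  then (¬B ∨ ¬C ∨ D) forces C = False.
  then (C ∨ ¬H) forces H = False.
  then (H ∨ ¬N) forces N = False.
Set U = False.
All clauses satisfied.

K=F; S=T; P=T; C=F; B=T; Q=T; N=F; D=F; U=F; H=F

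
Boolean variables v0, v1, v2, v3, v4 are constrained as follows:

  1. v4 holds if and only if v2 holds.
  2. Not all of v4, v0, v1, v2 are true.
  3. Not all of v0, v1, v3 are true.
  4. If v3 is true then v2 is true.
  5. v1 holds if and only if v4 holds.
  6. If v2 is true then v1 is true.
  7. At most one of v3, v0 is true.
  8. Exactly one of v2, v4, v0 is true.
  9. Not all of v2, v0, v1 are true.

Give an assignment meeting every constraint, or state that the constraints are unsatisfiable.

v0=T, v1=F, v2=F, v3=F, v4=F

  (1) v4=F, v2=F — same ✓
  (2) {v4, v0, v1, v2}: 1/4 true — not all ✓
  (3) {v0, v1, v3}: 1/3 true — not all ✓
  (4) v3=F ⇒ v2: vacuous ✓
  (5) v1=F, v4=F — same ✓
  (6) v2=F ⇒ v1: vacuous ✓
  (7) {v3, v0}: 1 true — at most one ✓
  (8) {v2, v4, v0}: 1 true — exactly one ✓
  (9) {v2, v0, v1}: 1/3 true — not all ✓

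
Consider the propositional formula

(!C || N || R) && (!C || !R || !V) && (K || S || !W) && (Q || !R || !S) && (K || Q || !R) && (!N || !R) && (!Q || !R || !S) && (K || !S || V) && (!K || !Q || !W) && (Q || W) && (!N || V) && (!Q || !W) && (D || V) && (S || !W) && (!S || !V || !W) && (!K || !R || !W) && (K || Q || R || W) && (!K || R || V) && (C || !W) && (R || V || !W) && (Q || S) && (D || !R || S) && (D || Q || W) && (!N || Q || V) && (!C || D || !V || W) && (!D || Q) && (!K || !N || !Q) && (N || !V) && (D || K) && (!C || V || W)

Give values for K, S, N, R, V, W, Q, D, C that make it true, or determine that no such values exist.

Set K = False.
  then (D || K) forces D = True.
  then (!D || Q) forces Q = True.
  then (!Q || !W) forces W = False.
Set S = True.
  then (!Q || !R || !S) forces R = False.
  then (K || !S || V) forces V = True.
  then (N || !V) forces N = True.
Set C = False.
All clauses satisfied.

K = False, S = True, N = True, R = False, V = True, W = False, Q = True, D = True, C = False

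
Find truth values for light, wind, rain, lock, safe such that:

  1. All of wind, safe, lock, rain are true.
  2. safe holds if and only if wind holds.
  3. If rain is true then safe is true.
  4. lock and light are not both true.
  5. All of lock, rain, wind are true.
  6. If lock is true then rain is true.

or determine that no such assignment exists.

light=F, wind=T, rain=T, lock=T, safe=T

  (1) {wind, safe, lock, rain}: all 4 true ✓
  (2) safe=T, wind=T — same ✓
  (3) rain=T ⇒ safe: T ✓
  (4) lock=T, light=F — not both ✓
  (5) {lock, rain, wind}: all 3 true ✓
  (6) lock=T ⇒ rain: T ✓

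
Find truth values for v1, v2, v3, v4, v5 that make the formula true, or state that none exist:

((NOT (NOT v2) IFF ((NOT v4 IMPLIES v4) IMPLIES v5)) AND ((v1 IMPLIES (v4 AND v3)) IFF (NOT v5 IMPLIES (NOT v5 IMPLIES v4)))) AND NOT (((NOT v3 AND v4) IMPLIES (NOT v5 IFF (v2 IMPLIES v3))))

Unsatisfiable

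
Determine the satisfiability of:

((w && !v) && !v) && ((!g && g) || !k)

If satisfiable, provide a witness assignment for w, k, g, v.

w: True; k: False; g: True; v: False

  (w && !v) && !v = True
    w && !v = True
      !v = True
    !v = True
  (!g && g) || !k = True
    !g && g = False
      !g = False
    !k = True
Both conjuncts True, so the formula holds.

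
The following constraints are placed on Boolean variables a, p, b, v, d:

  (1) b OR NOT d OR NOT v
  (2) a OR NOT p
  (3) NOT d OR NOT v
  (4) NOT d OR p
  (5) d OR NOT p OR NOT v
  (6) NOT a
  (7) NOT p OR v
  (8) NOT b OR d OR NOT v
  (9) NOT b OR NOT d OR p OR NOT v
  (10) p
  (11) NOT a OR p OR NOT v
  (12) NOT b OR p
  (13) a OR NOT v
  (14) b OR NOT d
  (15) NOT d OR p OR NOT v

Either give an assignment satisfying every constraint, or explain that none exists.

Case a = True:
  Clause (NOT a) is falsified — contradiction.
Case a = False:
  (a OR NOT p) forces p = False.
  Clause (p) is falsified — contradiction.
Both cases fail, so the formula is unsatisfiable.

Unsatisfiable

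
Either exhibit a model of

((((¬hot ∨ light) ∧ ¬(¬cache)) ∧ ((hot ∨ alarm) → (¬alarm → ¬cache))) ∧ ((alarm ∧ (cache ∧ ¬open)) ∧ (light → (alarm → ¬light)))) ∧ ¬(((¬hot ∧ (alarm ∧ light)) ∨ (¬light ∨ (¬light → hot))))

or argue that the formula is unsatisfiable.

The conjunct ¬(((¬hot ∧ (alarm ∧ light)) ∨ (¬light ∨ (¬light → hot)))) is unsatisfiable on its own:
  light=F, hot=F, alarm=F: evaluates to False.
  light=F, hot=F, alarm=T: evaluates to False.
  light=F, hot=T, alarm=F: evaluates to False.
  light=F, hot=T, alarm=T: evaluates to False.
  light=T, hot=F, alarm=F: evaluates to False.
  light=T, hot=F, alarm=T: evaluates to False.
  light=T, hot=T, alarm=F: evaluates to False.
  light=T, hot=T, alarm=T: evaluates to False.
So the whole conjunction is unsatisfiable.

Unsatisfiable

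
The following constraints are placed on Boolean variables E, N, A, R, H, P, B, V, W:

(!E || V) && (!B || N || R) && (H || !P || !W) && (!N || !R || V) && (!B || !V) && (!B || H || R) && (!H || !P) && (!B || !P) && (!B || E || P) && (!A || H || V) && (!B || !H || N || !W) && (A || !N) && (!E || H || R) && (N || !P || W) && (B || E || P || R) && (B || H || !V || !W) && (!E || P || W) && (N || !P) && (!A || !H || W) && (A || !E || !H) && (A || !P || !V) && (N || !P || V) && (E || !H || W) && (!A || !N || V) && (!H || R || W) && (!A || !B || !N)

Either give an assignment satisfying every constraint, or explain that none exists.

E: True, N: True, A: True, R: True, H: False, P: True, B: False, V: True, W: False

Set E = True.
  then (!E || V) forces V = True.
  then (!B || !V) forces B = False.
Set N = True.
  then (A || !N) forces A = True.
Set R = True.
Set H = False.
  then (B || H || !V || !W) forces W = False.
  then (!E || P || W) forces P = True.
All clauses satisfied.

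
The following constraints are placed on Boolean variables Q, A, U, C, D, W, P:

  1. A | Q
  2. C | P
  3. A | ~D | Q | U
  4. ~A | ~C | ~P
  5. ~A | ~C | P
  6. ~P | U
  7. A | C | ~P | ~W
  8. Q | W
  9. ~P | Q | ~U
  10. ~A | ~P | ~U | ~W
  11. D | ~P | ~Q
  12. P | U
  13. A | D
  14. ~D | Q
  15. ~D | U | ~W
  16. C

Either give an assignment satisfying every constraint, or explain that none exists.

Q = True; A = False; U = True; C = True; D = True; W = True; P = False

Unit clause (C) forces C = True.
Try Q = False:
  (A | Q) forces A = True.
  (~A | ~C | ~P) forces P = False.
  clause (~A | ~C | P) is falsified — backtrack.
So Q = True.
Set A = False.
  then (A | D) forces D = True.
Set U = True.
Set W = True.
Set P = False.
All clauses satisfied.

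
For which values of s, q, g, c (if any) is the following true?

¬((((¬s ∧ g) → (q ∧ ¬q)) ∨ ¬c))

s: False; q: True; g: True; c: True

  ¬((((¬s ∧ g) → (q ∧ ¬q)) ∨ ¬c)) = True
    ((¬s ∧ g) → (q ∧ ¬q)) ∨ ¬c = False
      (¬s ∧ g) → (q ∧ ¬q) = False
        ¬s ∧ g = True
          ¬s = True
        q ∧ ¬q = False
          ¬q = False
      ¬c = False
The formula evaluates to True.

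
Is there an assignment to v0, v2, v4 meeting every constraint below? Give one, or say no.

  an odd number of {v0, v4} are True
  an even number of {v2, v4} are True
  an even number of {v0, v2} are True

Unsatisfiable — no assignment works.

Adding constraints 1, 2, 3 mod 2: every variable appears an even number of times on the left, so the left side is 0.
But the right sides sum to 1 (mod 2). 0 ≠ 1 — the system is inconsistent.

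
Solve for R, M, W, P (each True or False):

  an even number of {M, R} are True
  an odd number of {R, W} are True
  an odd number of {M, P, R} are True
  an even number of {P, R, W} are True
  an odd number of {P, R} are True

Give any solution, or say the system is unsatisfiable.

R = False; M = False; W = True; P = True

{M, R}: 0 true → even ✓
{R, W}: 1 true → odd ✓
{M, P, R}: 1 true → odd ✓
{P, R, W}: 2 true → even ✓
{P, R}: 1 true → odd ✓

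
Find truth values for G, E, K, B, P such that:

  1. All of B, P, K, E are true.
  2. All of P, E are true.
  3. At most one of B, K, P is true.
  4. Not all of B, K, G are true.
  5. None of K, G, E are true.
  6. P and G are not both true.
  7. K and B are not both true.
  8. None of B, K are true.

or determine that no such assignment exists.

Case E = True:
  Constraint (5) is violated (E=T) — contradiction.
Case E = False:
  Constraint (1) is violated (E=F) — contradiction.
Both cases fail — unsatisfiable.

No satisfying assignment exists.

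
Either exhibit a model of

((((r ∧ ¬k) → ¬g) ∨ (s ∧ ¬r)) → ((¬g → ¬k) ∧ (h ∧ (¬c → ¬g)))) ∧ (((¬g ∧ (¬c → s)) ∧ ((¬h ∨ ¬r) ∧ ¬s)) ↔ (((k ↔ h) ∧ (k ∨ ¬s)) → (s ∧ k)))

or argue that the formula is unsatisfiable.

g = False; r = False; s = False; k = False; h = True; c = True

  (((r ∧ ¬k) → ¬g) ∨ (s ∧ ¬r)) → ((¬g → ¬k) ∧ (h ∧ (¬c → ¬g))) = True
    ((r ∧ ¬k) → ¬g) ∨ (s ∧ ¬r) = True
      (r ∧ ¬k) → ¬g = True
        r ∧ ¬k = False
          ¬k = True
        ¬g = True
      s ∧ ¬r = False
        ¬r = True
    (¬g → ¬k) ∧ (h ∧ (¬c → ¬g)) = True
      ¬g → ¬k = True
        ¬g = True
        ¬k = True
      h ∧ (¬c → ¬g) = True
        ¬c → ¬g = True
          ¬c = False
          ¬g = True
  ((¬g ∧ (¬c → s)) ∧ ((¬h ∨ ¬r) ∧ ¬s)) ↔ (((k ↔ h) ∧ (k ∨ ¬s)) → (s ∧ k)) = True
    (¬g ∧ (¬c → s)) ∧ ((¬h ∨ ¬r) ∧ ¬s) = True
      ¬g ∧ (¬c → s) = True
        ¬g = True
        ¬c → s = True
          ¬c = False
      (¬h ∨ ¬r) ∧ ¬s = True
        ¬h ∨ ¬r = True
          ¬h = False
          ¬r = True
        ¬s = True
    ((k ↔ h) ∧ (k ∨ ¬s)) → (s ∧ k) = True
      (k ↔ h) ∧ (k ∨ ¬s) = False
        k ↔ h = False
        k ∨ ¬s = True
          ¬s = True
      s ∧ k = False
Both conjuncts True, so the formula holds.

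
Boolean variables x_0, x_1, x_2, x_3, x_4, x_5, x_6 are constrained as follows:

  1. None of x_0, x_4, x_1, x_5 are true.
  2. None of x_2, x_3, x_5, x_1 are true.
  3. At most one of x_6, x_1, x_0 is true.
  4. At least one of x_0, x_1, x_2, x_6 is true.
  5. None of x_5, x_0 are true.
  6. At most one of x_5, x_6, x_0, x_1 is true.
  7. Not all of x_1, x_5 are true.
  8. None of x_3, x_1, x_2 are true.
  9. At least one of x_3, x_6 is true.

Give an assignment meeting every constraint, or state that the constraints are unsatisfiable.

x_0: False, x_1: False, x_2: False, x_3: False, x_4: False, x_5: False, x_6: True

  (1) {x_0, x_4, x_1, x_5}: 0 true — none ✓
  (2) {x_2, x_3, x_5, x_1}: 0 true — none ✓
  (3) {x_6, x_1, x_0}: 1 true — at most one ✓
  (4) {x_0, x_1, x_2, x_6}: 1 true — at least one ✓
  (5) {x_5, x_0}: 0 true — none ✓
  (6) {x_5, x_6, x_0, x_1}: 1 true — at most one ✓
  (7) {x_1, x_5}: 0/2 true — not all ✓
  (8) {x_3, x_1, x_2}: 0 true — none ✓
  (9) {x_3, x_6}: 1 true — at least one ✓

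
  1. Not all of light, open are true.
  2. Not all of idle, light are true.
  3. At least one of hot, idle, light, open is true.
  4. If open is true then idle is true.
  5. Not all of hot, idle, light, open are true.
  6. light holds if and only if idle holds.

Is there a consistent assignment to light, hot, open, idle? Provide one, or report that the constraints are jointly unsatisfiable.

light = False; hot = True; open = False; idle = False

  (1) {light, open}: 0/2 true — not all ✓
  (2) {idle, light}: 0/2 true — not all ✓
  (3) {hot, idle, light, open}: 1 true — at least one ✓
  (4) open=F ⇒ idle: vacuous ✓
  (5) {hot, idle, light, open}: 1/4 true — not all ✓
  (6) light=F, idle=F — same ✓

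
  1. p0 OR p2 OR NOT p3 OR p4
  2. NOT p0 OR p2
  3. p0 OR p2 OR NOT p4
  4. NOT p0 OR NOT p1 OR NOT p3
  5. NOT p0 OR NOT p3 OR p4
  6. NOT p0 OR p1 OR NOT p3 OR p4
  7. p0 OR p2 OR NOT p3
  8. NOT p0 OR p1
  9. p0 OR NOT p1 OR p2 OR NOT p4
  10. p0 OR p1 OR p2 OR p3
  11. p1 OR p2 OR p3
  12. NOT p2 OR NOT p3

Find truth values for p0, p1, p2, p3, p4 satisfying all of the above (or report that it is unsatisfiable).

p0 = False; p1 = True; p2 = False; p3 = False; p4 = False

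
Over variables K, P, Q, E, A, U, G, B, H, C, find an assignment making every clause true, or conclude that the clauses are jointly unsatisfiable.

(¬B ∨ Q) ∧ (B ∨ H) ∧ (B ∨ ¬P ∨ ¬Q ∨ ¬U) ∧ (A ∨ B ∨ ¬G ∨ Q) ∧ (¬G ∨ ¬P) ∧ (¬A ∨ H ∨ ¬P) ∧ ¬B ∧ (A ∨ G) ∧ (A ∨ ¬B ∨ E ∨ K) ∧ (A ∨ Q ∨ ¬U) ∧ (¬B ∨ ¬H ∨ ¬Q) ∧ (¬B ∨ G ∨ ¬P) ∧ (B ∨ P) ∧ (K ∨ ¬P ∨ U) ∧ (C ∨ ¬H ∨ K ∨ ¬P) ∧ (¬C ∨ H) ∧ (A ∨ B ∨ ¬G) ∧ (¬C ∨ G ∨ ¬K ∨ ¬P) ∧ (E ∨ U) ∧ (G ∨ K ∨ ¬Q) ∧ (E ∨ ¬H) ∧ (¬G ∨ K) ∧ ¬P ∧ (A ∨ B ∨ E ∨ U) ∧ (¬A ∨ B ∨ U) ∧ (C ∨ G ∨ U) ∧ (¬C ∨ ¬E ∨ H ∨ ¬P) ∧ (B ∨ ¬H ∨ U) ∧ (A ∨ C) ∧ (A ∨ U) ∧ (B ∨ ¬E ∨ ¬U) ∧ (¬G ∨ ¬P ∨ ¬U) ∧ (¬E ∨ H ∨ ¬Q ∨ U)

UNSATISFIABLE

Case P = True:
  Clause (¬P) is falsified — contradiction.
Case P = False:
  (¬B) forces B = False.
  Clause (B ∨ P) is falsified — contradiction.
Both cases fail, so the formula is unsatisfiable.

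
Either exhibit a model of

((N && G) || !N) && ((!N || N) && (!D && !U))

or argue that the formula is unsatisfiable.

N = False; D = False; G = False; U = False

  (N && G) || !N = True
    N && G = False
    !N = True
  (!N || N) && (!D && !U) = True
    !N || N = True
      !N = True
    !D && !U = True
      !D = True
      !U = True
Both conjuncts True, so the formula holds.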